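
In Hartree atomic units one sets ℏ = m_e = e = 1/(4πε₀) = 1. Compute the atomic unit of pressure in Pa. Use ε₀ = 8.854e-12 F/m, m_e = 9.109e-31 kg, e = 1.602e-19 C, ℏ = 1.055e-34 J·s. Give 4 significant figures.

P_au = E_h/a₀³ = m_e⁴e¹⁰/((4πε₀)⁵ℏ⁸)
E_h = 4.354e-18 J
a₀ = 5.297e-11 m
E_h/a₀³ = 2.929e13 Pa

2.929e13 Pa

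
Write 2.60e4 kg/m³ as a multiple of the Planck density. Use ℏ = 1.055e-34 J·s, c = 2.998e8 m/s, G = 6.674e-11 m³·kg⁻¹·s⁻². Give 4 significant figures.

Planck density: ρ_P = c⁵/(ℏG²) = 5.154e96 kg/m³.
2.60e4 / 5.154e96 = 5.045e-93

5.045e-93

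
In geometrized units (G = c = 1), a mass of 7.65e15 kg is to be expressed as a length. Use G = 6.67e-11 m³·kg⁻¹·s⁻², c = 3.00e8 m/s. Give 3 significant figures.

In G = c = 1 units mass has dimensions of length; the conversion factor is G/c².
7.65e15 kg × (G/c²) = 5.67e-12 m

5.67e-12 m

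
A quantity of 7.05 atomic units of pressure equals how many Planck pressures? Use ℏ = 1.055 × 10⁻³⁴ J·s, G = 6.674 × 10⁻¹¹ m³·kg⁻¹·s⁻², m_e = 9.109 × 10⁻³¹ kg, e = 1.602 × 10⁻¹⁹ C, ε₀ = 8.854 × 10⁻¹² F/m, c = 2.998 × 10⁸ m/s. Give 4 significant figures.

4.458 × 10⁻¹⁰⁰

atomic unit of pressure: P_au = E_h/a₀³ = m_e⁴e¹⁰/((4πε₀)⁵ℏ⁸) = 2.929 × 10¹³ Pa
Planck pressure: p_P = c⁷/(ℏG²) = 4.632 × 10¹¹³ Pa
7.05 × 2.929 × 10¹³ / 4.632 × 10¹¹³ = 4.458 × 10⁻¹⁰⁰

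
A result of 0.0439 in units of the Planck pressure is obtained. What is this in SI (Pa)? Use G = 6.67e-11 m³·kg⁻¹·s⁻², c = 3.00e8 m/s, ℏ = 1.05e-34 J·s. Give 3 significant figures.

One Planck pressure: p_P = c⁷/(ℏG²) = 4.68e113 Pa.
0.0439 × 4.68e113 Pa = 2.06e112 Pa

2.06e112 Pa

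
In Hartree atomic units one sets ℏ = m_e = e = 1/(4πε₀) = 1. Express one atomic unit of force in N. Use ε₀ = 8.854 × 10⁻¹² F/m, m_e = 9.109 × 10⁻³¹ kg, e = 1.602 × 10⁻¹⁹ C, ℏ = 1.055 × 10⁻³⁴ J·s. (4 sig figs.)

8.220 × 10⁻⁸ N

F_au = E_h/a₀ = m_e²e⁶/((4πε₀)³ℏ⁴)
E_h = 4.354 × 10⁻¹⁸ J
a₀ = 5.297 × 10⁻¹¹ m
E_h/a₀ = 8.220 × 10⁻⁸ N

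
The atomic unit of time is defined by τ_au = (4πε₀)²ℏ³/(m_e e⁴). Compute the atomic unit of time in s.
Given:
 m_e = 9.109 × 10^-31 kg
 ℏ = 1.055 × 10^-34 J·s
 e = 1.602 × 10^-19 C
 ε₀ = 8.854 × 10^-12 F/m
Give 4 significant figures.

2.423 × 10^-17 s

τ_au = (4πε₀)²ℏ³/(m_e e⁴)
E_h = 4.354 × 10^-18 J
ℏ/E_h = 2.423 × 10^-17 s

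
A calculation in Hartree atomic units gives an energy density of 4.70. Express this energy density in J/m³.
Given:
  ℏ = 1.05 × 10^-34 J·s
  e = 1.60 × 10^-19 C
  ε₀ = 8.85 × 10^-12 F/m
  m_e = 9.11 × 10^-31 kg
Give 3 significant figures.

One atomic unit of energy density: u_au = E_h/a₀³ = m_e⁴e¹⁰/((4πε₀)⁵ℏ⁸) = 3.01 × 10^13 J/m³.
4.70 × 3.01 × 10^13 J/m³ = 1.42 × 10^14 J/m³

1.42 × 10^14 J/m³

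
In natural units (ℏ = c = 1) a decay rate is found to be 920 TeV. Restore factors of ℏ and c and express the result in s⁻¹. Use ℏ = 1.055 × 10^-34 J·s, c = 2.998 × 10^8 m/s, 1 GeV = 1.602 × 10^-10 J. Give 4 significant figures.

1.397 × 10^30 s⁻¹

A rate is [E]/ℏ; divide by ℏ.
1 GeV → 1/ℏ × (1 GeV in J) = 1.518 × 10^24 s⁻¹.
Convert the energy scale: 920 TeV = 9.20 × 10^5 GeV.
Result: 9.20 × 10^5 × 1.518 × 10^24 = 1.397 × 10^30 s⁻¹.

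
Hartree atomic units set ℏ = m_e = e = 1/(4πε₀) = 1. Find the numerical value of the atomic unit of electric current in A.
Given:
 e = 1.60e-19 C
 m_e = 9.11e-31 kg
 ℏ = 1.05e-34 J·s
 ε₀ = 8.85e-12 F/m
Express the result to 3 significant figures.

6.67e-3 A

From ℏ = m_e = e = 1/(4πε₀) = 1 the current scale is I_au = e E_h/ℏ = m_e e⁵/((4πε₀)²ℏ³).
E_h = 4.38e-18 J
e·E_h/ℏ = 6.67e-3 A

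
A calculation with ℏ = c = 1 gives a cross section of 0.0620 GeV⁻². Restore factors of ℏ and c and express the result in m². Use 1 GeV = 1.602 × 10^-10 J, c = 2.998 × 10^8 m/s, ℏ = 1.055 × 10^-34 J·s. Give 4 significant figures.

2.417 × 10^-33 m²

Area is [L]² = [E]⁻²·(ℏc)²; restore (ℏc)².
1 GeV⁻² → (ℏc)² × (1 GeV in J)⁻² = 3.898 × 10^-32 m².
Result: 0.0620 × 3.898 × 10^-32 = 2.417 × 10^-33 m².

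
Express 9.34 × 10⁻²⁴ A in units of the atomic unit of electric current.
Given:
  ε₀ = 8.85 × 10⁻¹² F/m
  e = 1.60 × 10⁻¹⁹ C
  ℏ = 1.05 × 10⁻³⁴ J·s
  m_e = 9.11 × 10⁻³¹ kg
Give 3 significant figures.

atomic unit of electric current: I_au = e E_h/ℏ = m_e e⁵/((4πε₀)²ℏ³) = 6.67 × 10⁻³ A.
9.34 × 10⁻²⁴ / 6.67 × 10⁻³ = 1.40 × 10⁻²¹

1.40 × 10⁻²¹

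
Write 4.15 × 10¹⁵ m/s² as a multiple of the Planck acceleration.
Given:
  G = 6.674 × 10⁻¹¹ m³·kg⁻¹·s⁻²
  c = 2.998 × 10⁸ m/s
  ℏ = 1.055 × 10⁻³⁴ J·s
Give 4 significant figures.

7.464 × 10⁻³⁷

Planck acceleration: a_P = √(c⁷/(ℏG)) = 5.560 × 10⁵¹ m/s².
4.15 × 10¹⁵ / 5.560 × 10⁵¹ = 7.464 × 10⁻³⁷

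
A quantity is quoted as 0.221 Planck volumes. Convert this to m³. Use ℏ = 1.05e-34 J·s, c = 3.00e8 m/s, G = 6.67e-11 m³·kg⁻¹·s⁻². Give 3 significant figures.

One Planck volume: V_P = (ℏG/c³)^(3/2) = 4.18e-105 m³.
0.221 × 4.18e-105 m³ = 9.23e-106 m³

9.23e-106 m³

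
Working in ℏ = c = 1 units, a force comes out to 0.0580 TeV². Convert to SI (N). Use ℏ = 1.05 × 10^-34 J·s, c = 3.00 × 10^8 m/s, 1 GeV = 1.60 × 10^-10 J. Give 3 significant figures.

Force is [E]/[L] = [E]²/(ℏc); restore (ℏc)⁻¹.
1 GeV² → 1/(ℏc) × (1 GeV in J)² = 8.13 × 10^5 N.
Convert the energy scale: 0.0580 TeV² = 5.80 × 10^4 GeV².
Result: 5.80 × 10^4 × 8.13 × 10^5 = 4.71 × 10^10 N.

4.71 × 10^10 N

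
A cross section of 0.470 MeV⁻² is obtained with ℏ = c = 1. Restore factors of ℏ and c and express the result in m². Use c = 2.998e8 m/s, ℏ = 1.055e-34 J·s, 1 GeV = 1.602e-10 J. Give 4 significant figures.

Area is [L]² = [E]⁻²·(ℏc)²; restore (ℏc)².
1 GeV⁻² → (ℏc)² × (1 GeV in J)⁻² = 3.898e-32 m².
Convert the energy scale: 0.470 MeV⁻² = 4.70e5 GeV⁻².
Result: 4.70e5 × 3.898e-32 = 1.832e-26 m².

1.832e-26 m²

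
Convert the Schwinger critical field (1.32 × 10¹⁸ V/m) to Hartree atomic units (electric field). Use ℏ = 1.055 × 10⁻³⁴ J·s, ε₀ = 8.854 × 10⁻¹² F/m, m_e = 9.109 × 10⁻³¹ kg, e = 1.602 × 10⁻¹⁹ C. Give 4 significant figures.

atomic unit of electric field: E_au = E_h/(e a₀) = m_e²e⁵/((4πε₀)³ℏ⁴) = 5.131 × 10¹¹ V/m.
1.32 × 10¹⁸ / 5.131 × 10¹¹ = 2.573 × 10⁶

2.573 × 10⁶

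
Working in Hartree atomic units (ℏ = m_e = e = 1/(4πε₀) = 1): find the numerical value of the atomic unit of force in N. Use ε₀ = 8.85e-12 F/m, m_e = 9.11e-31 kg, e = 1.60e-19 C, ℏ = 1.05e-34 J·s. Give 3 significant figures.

8.33e-8 N

Dimensional analysis gives F_au = E_h/a₀ = m_e²e⁶/((4πε₀)³ℏ⁴).
E_h = 4.38e-18 J
a₀ = 5.26e-11 m
E_h/a₀ = 8.33e-8 N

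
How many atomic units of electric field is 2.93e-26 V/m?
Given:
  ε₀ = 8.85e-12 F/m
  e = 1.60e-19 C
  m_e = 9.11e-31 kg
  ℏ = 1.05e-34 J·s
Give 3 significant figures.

5.63e-38

atomic unit of electric field: E_au = E_h/(e a₀) = m_e²e⁵/((4πε₀)³ℏ⁴) = 5.20e11 V/m.
2.93e-26 / 5.20e11 = 5.63e-38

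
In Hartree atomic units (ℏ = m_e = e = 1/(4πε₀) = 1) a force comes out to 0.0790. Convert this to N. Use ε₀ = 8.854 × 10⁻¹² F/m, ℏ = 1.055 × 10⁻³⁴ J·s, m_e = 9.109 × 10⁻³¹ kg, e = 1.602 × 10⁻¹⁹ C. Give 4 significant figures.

One atomic unit of force: F_au = E_h/a₀ = m_e²e⁶/((4πε₀)³ℏ⁴) = 8.220 × 10⁻⁸ N.
0.0790 × 8.220 × 10⁻⁸ N = 6.494 × 10⁻⁹ N

6.494 × 10⁻⁹ N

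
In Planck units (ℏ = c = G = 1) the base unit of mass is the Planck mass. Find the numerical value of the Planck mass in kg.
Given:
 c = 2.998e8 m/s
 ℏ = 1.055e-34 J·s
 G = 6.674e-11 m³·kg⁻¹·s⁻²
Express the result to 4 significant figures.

m_P = √(ℏc/G)
  = √(4.739e-16)
  = 2.177e-8 kg

2.177e-8 kg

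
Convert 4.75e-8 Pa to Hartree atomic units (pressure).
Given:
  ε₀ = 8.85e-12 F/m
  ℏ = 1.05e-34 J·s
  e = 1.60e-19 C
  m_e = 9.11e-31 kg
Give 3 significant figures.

1.58e-21

atomic unit of pressure: P_au = E_h/a₀³ = m_e⁴e¹⁰/((4πε₀)⁵ℏ⁸) = 3.01e13 Pa.
4.75e-8 / 3.01e13 = 1.58e-21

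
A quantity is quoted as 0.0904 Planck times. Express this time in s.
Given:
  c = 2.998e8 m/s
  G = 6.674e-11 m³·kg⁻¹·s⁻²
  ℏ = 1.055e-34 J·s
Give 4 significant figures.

4.874e-45 s

One Planck time: t_P = √(ℏG/c⁵) = 5.392e-44 s.
0.0904 × 5.392e-44 s = 4.874e-45 s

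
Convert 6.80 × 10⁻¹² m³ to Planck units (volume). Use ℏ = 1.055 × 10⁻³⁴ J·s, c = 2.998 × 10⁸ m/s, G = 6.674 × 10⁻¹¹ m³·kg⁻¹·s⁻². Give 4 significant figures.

1.610 × 10⁹³

Planck volume: V_P = (ℏG/c³)^(3/2) = 4.224 × 10⁻¹⁰⁵ m³.
6.80 × 10⁻¹² / 4.224 × 10⁻¹⁰⁵ = 1.610 × 10⁹³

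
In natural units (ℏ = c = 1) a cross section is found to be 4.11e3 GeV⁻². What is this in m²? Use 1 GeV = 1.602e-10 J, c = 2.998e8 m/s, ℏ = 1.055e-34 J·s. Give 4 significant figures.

Area is [L]² = [E]⁻²·(ℏc)²; restore (ℏc)².
1 GeV⁻² → (ℏc)² × (1 GeV in J)⁻² = 3.898e-32 m².
Result: 4.11e3 × 3.898e-32 = 1.602e-28 m².

1.602e-28 m²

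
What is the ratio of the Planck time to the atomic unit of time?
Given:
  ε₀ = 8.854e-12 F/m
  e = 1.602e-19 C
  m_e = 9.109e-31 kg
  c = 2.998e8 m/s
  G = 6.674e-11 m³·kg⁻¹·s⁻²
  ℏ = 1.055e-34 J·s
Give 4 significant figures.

2.225e-27

Planck time: t_P = √(ℏG/c⁵) = 5.392e-44 s
atomic unit of time: τ_au = (4πε₀)²ℏ³/(m_e e⁴) = 2.423e-17 s
ratio = 5.392e-44 / 2.423e-17 = 2.225e-27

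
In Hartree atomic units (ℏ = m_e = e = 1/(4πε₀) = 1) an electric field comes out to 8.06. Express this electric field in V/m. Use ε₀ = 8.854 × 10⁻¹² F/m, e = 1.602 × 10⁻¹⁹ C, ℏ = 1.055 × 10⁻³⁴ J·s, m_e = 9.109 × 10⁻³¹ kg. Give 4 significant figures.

One atomic unit of electric field: E_au = E_h/(e a₀) = m_e²e⁵/((4πε₀)³ℏ⁴) = 5.131 × 10¹¹ V/m.
8.06 × 5.131 × 10¹¹ V/m = 4.136 × 10¹² V/m

4.136 × 10¹² V/m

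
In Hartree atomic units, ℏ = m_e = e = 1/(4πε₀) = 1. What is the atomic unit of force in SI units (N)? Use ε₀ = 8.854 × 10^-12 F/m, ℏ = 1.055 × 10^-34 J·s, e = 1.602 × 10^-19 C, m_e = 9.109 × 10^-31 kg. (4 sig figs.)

The unique combination of the constants set to 1 with dimensions of force is F_au = E_h/a₀ = m_e²e⁶/((4πε₀)³ℏ⁴).
E_h = 4.354 × 10^-18 J
a₀ = 5.297 × 10^-11 m
E_h/a₀ = 8.220 × 10^-8 N

8.220 × 10^-8 N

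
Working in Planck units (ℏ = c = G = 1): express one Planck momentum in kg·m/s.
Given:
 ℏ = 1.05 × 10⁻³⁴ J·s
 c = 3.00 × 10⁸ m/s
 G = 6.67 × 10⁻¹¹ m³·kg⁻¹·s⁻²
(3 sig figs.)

6.52 kg·m/s

From ℏ = c = G = 1 the momentum scale is p_P = √(ℏc³/G).
  = √(42.5)
  = 6.52 kg·m/s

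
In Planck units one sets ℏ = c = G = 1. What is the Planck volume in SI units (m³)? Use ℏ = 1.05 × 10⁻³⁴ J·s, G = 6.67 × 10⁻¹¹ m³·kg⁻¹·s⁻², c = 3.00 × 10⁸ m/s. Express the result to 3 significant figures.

V_P = (ℏG/c³)^(3/2)
  = √(1.75 × 10⁻²⁰⁹)
  = 4.18 × 10⁻¹⁰⁵ m³

4.18 × 10⁻¹⁰⁵ m³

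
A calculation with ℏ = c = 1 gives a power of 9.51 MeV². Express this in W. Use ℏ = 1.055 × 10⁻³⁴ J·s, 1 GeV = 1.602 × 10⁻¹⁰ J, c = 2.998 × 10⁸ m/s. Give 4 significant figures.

Power is [E]/[T] = [E]²/ℏ.
1 GeV² → 1/ℏ × (1 GeV in J)² = 2.433 × 10¹⁴ W.
Convert the energy scale: 9.51 MeV² = 9.51 × 10⁻⁶ GeV².
Result: 9.51 × 10⁻⁶ × 2.433 × 10¹⁴ = 2.313 × 10⁹ W.

2.313 × 10⁹ W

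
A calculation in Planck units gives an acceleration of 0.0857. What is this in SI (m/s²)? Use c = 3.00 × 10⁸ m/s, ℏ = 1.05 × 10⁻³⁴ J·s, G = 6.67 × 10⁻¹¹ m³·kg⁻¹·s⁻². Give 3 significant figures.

One Planck acceleration: a_P = √(c⁷/(ℏG)) = 5.59 × 10⁵¹ m/s².
0.0857 × 5.59 × 10⁵¹ m/s² = 4.79 × 10⁵⁰ m/s²

4.79 × 10⁵⁰ m/s²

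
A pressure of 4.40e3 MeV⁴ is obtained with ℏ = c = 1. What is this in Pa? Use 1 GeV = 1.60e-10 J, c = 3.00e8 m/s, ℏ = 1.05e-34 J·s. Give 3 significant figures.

Pressure is [E]/[L]³ = [E]⁴/(ℏc)³.
1 GeV⁴ → 1/(ℏc)³ × (1 GeV in J)⁴ = 2.10e37 Pa.
Convert the energy scale: 4.40e3 MeV⁴ = 4.40e-9 GeV⁴.
Result: 4.40e-9 × 2.10e37 = 9.23e28 Pa.

9.23e28 Pa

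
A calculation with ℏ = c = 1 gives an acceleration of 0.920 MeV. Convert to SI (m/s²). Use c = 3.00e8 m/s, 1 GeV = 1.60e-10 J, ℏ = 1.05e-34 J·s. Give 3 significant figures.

4.21e29 m/s²

Acceleration is [L]/[T]² = c·[E]/ℏ.
1 GeV → c/ℏ × (1 GeV in J) = 4.57e32 m/s².
Convert the energy scale: 0.920 MeV = 9.20e-4 GeV.
Result: 9.20e-4 × 4.57e32 = 4.21e29 m/s².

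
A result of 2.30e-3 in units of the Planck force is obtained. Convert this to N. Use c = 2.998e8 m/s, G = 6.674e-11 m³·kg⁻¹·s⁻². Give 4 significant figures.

One Planck force: F_P = c⁴/G = 1.210e44 N.
2.30e-3 × 1.210e44 N = 2.784e41 N

2.784e41 N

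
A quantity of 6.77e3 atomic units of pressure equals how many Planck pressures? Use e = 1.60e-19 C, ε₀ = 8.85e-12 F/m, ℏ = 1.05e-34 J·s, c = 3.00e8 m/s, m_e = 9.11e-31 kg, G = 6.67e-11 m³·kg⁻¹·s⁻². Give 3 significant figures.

4.36e-97

atomic unit of pressure: P_au = E_h/a₀³ = m_e⁴e¹⁰/((4πε₀)⁵ℏ⁸) = 3.01e13 Pa
Planck pressure: p_P = c⁷/(ℏG²) = 4.68e113 Pa
6.77e3 × 3.01e13 / 4.68e113 = 4.36e-97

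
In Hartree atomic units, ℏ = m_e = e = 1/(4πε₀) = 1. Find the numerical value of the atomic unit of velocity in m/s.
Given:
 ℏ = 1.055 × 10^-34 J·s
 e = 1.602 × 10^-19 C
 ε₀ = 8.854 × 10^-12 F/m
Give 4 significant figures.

2.186 × 10^6 m/s

Dimensional analysis gives v_au = e²/(4πε₀ℏ).
  = 2.566 × 10^-38 / 1.174 × 10^-44
  = 2.186 × 10^6 m/s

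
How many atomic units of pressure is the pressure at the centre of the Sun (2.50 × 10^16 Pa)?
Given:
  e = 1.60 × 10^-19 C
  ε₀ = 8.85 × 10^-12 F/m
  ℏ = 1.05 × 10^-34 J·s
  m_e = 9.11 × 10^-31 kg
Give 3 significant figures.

830

atomic unit of pressure: P_au = E_h/a₀³ = m_e⁴e¹⁰/((4πε₀)⁵ℏ⁸) = 3.01 × 10^13 Pa.
2.50 × 10^16 / 3.01 × 10^13 = 830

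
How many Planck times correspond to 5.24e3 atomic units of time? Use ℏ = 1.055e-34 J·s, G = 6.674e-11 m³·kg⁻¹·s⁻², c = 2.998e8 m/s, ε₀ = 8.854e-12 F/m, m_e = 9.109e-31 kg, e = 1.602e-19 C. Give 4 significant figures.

atomic unit of time: τ_au = (4πε₀)²ℏ³/(m_e e⁴) = 2.423e-17 s
Planck time: t_P = √(ℏG/c⁵) = 5.392e-44 s
5.24e3 × 2.423e-17 / 5.392e-44 = 2.355e30

2.355e30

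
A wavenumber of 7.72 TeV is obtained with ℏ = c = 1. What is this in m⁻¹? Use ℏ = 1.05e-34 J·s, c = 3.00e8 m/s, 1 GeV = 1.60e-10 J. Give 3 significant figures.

3.92e19 m⁻¹

Inverse length is [E]/(ℏc).
1 GeV → 1/(ℏc) × (1 GeV in J) = 5.08e15 m⁻¹.
Convert the energy scale: 7.72 TeV = 7.72e3 GeV.
Result: 7.72e3 × 5.08e15 = 3.92e19 m⁻¹.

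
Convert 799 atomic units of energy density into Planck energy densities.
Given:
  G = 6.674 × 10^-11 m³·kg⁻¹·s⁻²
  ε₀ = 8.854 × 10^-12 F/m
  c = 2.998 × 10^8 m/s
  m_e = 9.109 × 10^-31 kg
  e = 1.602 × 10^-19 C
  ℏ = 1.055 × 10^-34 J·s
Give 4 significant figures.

atomic unit of energy density: u_au = E_h/a₀³ = m_e⁴e¹⁰/((4πε₀)⁵ℏ⁸) = 2.929 × 10^13 J/m³
Planck energy density: u_P = c⁷/(ℏG²) = 4.632 × 10^113 J/m³
799 × 2.929 × 10^13 / 4.632 × 10^113 = 5.052 × 10^-98

5.052 × 10^-98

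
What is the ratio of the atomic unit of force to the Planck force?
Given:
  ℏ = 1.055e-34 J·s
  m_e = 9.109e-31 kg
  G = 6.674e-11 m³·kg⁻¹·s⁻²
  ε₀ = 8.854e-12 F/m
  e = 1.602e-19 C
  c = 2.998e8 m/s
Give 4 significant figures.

6.791e-52

atomic unit of force: F_au = E_h/a₀ = m_e²e⁶/((4πε₀)³ℏ⁴) = 8.220e-8 N
Planck force: F_P = c⁴/G = 1.210e44 N
ratio = 8.220e-8 / 1.210e44 = 6.791e-52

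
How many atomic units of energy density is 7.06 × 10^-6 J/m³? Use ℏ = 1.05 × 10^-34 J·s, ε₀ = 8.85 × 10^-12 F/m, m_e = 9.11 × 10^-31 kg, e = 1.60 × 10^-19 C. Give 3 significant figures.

atomic unit of energy density: u_au = E_h/a₀³ = m_e⁴e¹⁰/((4πε₀)⁵ℏ⁸) = 3.01 × 10^13 J/m³.
7.06 × 10^-6 / 3.01 × 10^13 = 2.34 × 10^-19

2.34 × 10^-19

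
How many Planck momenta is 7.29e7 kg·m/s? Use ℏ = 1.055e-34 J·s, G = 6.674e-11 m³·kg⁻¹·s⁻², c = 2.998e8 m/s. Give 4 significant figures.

Planck momentum: p_P = √(ℏc³/G) = 6.527 kg·m/s.
7.29e7 / 6.527 = 1.117e7

1.117e7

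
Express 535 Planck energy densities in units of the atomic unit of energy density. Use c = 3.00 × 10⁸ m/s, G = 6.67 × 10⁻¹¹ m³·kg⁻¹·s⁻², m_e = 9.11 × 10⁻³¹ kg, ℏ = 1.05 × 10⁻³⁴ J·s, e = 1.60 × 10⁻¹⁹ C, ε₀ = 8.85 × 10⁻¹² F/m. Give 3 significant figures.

8.31 × 10¹⁰²

Planck energy density: u_P = c⁷/(ℏG²) = 4.68 × 10¹¹³ J/m³
atomic unit of energy density: u_au = E_h/a₀³ = m_e⁴e¹⁰/((4πε₀)⁵ℏ⁸) = 3.01 × 10¹³ J/m³
535 × 4.68 × 10¹¹³ / 3.01 × 10¹³ = 8.31 × 10¹⁰²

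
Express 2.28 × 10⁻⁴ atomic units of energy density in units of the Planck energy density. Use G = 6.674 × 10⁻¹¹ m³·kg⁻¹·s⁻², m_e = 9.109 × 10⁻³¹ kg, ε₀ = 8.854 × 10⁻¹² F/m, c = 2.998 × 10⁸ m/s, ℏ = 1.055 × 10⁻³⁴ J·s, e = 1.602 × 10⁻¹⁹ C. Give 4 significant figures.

atomic unit of energy density: u_au = E_h/a₀³ = m_e⁴e¹⁰/((4πε₀)⁵ℏ⁸) = 2.929 × 10¹³ J/m³
Planck energy density: u_P = c⁷/(ℏG²) = 4.632 × 10¹¹³ J/m³
2.28 × 10⁻⁴ × 2.929 × 10¹³ / 4.632 × 10¹¹³ = 1.442 × 10⁻¹⁰⁴

1.442 × 10⁻¹⁰⁴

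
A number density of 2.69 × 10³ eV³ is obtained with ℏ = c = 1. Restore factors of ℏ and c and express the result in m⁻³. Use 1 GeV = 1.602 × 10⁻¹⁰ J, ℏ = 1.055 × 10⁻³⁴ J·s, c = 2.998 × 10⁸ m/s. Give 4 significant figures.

Number density is [L]⁻³ = [E]³/(ℏc)³.
1 GeV³ → 1/(ℏc)³ × (1 GeV in J)³ = 1.299 × 10⁴⁷ m⁻³.
Convert the energy scale: 2.69 × 10³ eV³ = 2.69 × 10⁻²⁴ GeV³.
Result: 2.69 × 10⁻²⁴ × 1.299 × 10⁴⁷ = 3.495 × 10²³ m⁻³.

3.495 × 10²³ m⁻³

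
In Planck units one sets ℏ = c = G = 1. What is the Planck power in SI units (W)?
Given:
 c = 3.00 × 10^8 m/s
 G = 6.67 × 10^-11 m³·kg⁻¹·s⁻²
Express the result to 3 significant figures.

P_P = c⁵/G
  = 2.43 × 10^42 / 6.67 × 10^-11
  = 3.64 × 10^52 W

3.64 × 10^52 W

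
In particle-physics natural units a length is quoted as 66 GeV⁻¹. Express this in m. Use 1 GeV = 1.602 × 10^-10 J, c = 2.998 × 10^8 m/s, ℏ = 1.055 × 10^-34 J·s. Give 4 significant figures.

A length is [E]⁻¹ in ℏ=c=1; restore one factor of ℏc.
1 GeV⁻¹ → ℏc × (1 GeV in J)⁻¹ = 1.974 × 10^-16 m.
Result: 66 × 1.974 × 10^-16 = 1.303 × 10^-14 m.

1.303 × 10^-14 m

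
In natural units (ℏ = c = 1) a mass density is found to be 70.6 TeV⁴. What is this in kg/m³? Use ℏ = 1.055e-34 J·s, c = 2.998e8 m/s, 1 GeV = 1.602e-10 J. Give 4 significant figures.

Mass density is [E]/(c²[L]³) = [E]⁴/(ℏ³c⁵).
1 GeV⁴ → 1/(ℏ³c⁵) × (1 GeV in J)⁴ = 2.316e20 kg/m³.
Convert the energy scale: 70.6 TeV⁴ = 7.06e13 GeV⁴.
Result: 7.06e13 × 2.316e20 = 1.635e34 kg/m³.

1.635e34 kg/m³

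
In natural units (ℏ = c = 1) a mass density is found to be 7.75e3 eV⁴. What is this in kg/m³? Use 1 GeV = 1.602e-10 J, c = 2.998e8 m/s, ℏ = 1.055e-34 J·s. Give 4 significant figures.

Mass density is [E]/(c²[L]³) = [E]⁴/(ℏ³c⁵).
1 GeV⁴ → 1/(ℏ³c⁵) × (1 GeV in J)⁴ = 2.316e20 kg/m³.
Convert the energy scale: 7.75e3 eV⁴ = 7.75e-33 GeV⁴.
Result: 7.75e-33 × 2.316e20 = 1.795e-12 kg/m³.

1.795e-12 kg/m³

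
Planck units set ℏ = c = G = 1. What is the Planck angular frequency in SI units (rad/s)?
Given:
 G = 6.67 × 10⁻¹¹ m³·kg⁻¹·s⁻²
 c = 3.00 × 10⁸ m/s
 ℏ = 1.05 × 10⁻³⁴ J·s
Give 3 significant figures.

The unique combination of the constants set to 1 with dimensions of angular frequency is ω_P = √(c⁵/(ℏG)).
  = √(3.47 × 10⁸⁶)
  = 1.86 × 10⁴³ rad/s

1.86 × 10⁴³ rad/s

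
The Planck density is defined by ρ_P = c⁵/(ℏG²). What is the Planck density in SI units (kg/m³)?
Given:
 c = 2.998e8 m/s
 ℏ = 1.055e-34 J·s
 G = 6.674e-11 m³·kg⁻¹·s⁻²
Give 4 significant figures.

ρ_P = c⁵/(ℏG²)
  = 2.422e42 / 4.699e-55
  = 5.154e96 kg/m³

5.154e96 kg/m³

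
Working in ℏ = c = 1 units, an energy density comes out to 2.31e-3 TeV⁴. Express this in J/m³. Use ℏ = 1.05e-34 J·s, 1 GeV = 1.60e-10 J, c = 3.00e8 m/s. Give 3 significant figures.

4.84e46 J/m³

[E]/[L]³ = [E]⁴/(ℏc)³; restore (ℏc)⁻³.
1 GeV⁴ → 1/(ℏc)³ × (1 GeV in J)⁴ = 2.10e37 J/m³.
Convert the energy scale: 2.31e-3 TeV⁴ = 2.31e9 GeV⁴.
Result: 2.31e9 × 2.10e37 = 4.84e46 J/m³.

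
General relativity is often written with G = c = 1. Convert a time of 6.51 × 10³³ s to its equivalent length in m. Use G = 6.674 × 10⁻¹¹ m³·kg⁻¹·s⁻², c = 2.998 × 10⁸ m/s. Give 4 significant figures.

1.952 × 10⁴² m

Time → length via c.
6.51 × 10³³ s × (c) = 1.952 × 10⁴² m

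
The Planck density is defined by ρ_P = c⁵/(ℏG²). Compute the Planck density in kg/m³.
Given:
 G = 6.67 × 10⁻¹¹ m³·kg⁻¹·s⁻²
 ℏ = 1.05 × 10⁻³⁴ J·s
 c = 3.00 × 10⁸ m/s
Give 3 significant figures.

ρ_P = c⁵/(ℏG²)
  = 2.43 × 10⁴² / 4.67 × 10⁻⁵⁵
  = 5.20 × 10⁹⁶ kg/m³

5.20 × 10⁹⁶ kg/m³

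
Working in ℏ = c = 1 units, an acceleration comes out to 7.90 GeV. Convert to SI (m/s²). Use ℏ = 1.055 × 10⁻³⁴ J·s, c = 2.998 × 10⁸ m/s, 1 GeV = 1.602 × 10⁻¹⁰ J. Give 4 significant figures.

3.596 × 10³³ m/s²

Acceleration is [L]/[T]² = c·[E]/ℏ.
1 GeV → c/ℏ × (1 GeV in J) = 4.552 × 10³² m/s².
Result: 7.90 × 4.552 × 10³² = 3.596 × 10³³ m/s².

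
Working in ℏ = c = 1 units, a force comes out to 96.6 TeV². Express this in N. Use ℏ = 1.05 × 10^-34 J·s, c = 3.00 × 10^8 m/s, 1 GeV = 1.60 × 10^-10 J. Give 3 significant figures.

7.85 × 10^13 N

Force is [E]/[L] = [E]²/(ℏc); restore (ℏc)⁻¹.
1 GeV² → 1/(ℏc) × (1 GeV in J)² = 8.13 × 10^5 N.
Convert the energy scale: 96.6 TeV² = 9.66 × 10^7 GeV².
Result: 9.66 × 10^7 × 8.13 × 10^5 = 7.85 × 10^13 N.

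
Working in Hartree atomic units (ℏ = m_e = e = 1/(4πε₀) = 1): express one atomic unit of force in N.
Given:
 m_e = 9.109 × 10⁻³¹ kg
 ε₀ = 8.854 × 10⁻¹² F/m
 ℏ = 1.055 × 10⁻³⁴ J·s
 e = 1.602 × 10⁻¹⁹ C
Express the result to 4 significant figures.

Dimensional analysis gives F_au = E_h/a₀ = m_e²e⁶/((4πε₀)³ℏ⁴).
E_h = 4.354 × 10⁻¹⁸ J
a₀ = 5.297 × 10⁻¹¹ m
E_h/a₀ = 8.220 × 10⁻⁸ N

8.220 × 10⁻⁸ N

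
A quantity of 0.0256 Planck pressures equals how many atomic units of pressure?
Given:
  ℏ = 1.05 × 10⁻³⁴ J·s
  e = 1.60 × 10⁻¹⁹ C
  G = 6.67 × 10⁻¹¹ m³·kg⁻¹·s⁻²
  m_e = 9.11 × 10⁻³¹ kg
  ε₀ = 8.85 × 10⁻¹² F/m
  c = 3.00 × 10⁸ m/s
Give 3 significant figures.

3.98 × 10⁹⁸

Planck pressure: p_P = c⁷/(ℏG²) = 4.68 × 10¹¹³ Pa
atomic unit of pressure: P_au = E_h/a₀³ = m_e⁴e¹⁰/((4πε₀)⁵ℏ⁸) = 3.01 × 10¹³ Pa
0.0256 × 4.68 × 10¹¹³ / 3.01 × 10¹³ = 3.98 × 10⁹⁸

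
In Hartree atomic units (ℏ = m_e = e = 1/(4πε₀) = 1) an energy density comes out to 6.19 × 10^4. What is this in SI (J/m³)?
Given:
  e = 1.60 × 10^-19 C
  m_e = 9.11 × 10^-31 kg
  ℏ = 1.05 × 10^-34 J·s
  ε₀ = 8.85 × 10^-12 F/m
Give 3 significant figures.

1.87 × 10^18 J/m³

One atomic unit of energy density: u_au = E_h/a₀³ = m_e⁴e¹⁰/((4πε₀)⁵ℏ⁸) = 3.01 × 10^13 J/m³.
6.19 × 10^4 × 3.01 × 10^13 J/m³ = 1.87 × 10^18 J/m³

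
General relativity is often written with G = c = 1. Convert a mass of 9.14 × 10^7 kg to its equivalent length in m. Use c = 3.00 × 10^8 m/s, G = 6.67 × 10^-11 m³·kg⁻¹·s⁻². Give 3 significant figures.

6.77 × 10^-20 m

In G = c = 1 units mass has dimensions of length; the conversion factor is G/c².
9.14 × 10^7 kg × (G/c²) = 6.77 × 10^-20 m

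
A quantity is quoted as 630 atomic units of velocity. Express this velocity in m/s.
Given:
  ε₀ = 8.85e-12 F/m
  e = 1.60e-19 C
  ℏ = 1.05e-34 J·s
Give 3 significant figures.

One atomic unit of velocity: v_au = e²/(4πε₀ℏ) = 2.19e6 m/s.
630 × 2.19e6 m/s = 1.38e9 m/s

1.38e9 m/s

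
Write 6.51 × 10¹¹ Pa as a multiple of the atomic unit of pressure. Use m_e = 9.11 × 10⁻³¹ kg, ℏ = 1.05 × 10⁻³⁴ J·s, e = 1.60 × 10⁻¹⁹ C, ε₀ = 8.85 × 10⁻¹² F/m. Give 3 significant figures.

atomic unit of pressure: P_au = E_h/a₀³ = m_e⁴e¹⁰/((4πε₀)⁵ℏ⁸) = 3.01 × 10¹³ Pa.
6.51 × 10¹¹ / 3.01 × 10¹³ = 0.0216

0.0216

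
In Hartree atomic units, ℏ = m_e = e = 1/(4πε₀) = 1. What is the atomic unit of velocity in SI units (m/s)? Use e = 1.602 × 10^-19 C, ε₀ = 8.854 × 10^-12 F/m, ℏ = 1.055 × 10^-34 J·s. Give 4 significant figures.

From ℏ = m_e = e = 1/(4πε₀) = 1 the velocity scale is v_au = e²/(4πε₀ℏ).
  = 2.566 × 10^-38 / 1.174 × 10^-44
  = 2.186 × 10^6 m/s

2.186 × 10^6 m/s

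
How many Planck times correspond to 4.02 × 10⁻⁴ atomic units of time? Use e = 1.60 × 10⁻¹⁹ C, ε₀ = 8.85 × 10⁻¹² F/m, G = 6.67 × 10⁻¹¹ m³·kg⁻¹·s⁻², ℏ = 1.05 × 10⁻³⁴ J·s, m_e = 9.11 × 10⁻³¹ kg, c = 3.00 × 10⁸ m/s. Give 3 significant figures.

1.80 × 10²³

atomic unit of time: τ_au = (4πε₀)²ℏ³/(m_e e⁴) = 2.40 × 10⁻¹⁷ s
Planck time: t_P = √(ℏG/c⁵) = 5.37 × 10⁻⁴⁴ s
4.02 × 10⁻⁴ × 2.40 × 10⁻¹⁷ / 5.37 × 10⁻⁴⁴ = 1.80 × 10²³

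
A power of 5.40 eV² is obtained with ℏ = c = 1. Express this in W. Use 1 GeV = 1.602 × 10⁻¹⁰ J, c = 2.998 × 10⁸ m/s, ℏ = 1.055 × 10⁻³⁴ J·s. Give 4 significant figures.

1.314 × 10⁻³ W

Power is [E]/[T] = [E]²/ℏ.
1 GeV² → 1/ℏ × (1 GeV in J)² = 2.433 × 10¹⁴ W.
Convert the energy scale: 5.40 eV² = 5.40 × 10⁻¹⁸ GeV².
Result: 5.40 × 10⁻¹⁸ × 2.433 × 10¹⁴ = 1.314 × 10⁻³ W.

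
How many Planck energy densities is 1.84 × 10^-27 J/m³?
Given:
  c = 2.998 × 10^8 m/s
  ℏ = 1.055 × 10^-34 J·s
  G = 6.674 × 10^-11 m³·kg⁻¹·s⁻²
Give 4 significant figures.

Planck energy density: u_P = c⁷/(ℏG²) = 4.632 × 10^113 J/m³.
1.84 × 10^-27 / 4.632 × 10^113 = 3.972 × 10^-141

3.972 × 10^-141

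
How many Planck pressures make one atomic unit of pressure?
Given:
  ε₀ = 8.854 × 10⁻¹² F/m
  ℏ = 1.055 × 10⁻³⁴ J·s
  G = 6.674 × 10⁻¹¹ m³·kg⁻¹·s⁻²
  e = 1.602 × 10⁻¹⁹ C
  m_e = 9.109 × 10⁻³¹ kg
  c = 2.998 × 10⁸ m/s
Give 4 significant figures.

6.323 × 10⁻¹⁰¹

atomic unit of pressure: P_au = E_h/a₀³ = m_e⁴e¹⁰/((4πε₀)⁵ℏ⁸) = 2.929 × 10¹³ Pa
Planck pressure: p_P = c⁷/(ℏG²) = 4.632 × 10¹¹³ Pa
ratio = 2.929 × 10¹³ / 4.632 × 10¹¹³ = 6.323 × 10⁻¹⁰¹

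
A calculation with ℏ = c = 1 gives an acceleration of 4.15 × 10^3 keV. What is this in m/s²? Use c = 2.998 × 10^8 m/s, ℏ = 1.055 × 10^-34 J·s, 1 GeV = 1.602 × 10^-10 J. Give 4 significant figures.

Acceleration is [L]/[T]² = c·[E]/ℏ.
1 GeV → c/ℏ × (1 GeV in J) = 4.552 × 10^32 m/s².
Convert the energy scale: 4.15 × 10^3 keV = 4.15 × 10^-3 GeV.
Result: 4.15 × 10^-3 × 4.552 × 10^32 = 1.889 × 10^30 m/s².

1.889 × 10^30 m/s²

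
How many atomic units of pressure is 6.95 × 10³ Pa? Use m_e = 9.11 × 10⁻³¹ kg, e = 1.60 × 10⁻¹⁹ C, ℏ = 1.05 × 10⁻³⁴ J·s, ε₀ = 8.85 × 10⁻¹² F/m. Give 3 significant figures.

atomic unit of pressure: P_au = E_h/a₀³ = m_e⁴e¹⁰/((4πε₀)⁵ℏ⁸) = 3.01 × 10¹³ Pa.
6.95 × 10³ / 3.01 × 10¹³ = 2.31 × 10⁻¹⁰

2.31 × 10⁻¹⁰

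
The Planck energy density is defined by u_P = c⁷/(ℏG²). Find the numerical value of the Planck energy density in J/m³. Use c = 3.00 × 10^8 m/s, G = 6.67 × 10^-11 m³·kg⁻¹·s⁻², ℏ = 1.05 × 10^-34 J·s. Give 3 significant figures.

u_P = c⁷/(ℏG²)
  = 2.19 × 10^59 / 4.67 × 10^-55
  = 4.68 × 10^113 J/m³

4.68 × 10^113 J/m³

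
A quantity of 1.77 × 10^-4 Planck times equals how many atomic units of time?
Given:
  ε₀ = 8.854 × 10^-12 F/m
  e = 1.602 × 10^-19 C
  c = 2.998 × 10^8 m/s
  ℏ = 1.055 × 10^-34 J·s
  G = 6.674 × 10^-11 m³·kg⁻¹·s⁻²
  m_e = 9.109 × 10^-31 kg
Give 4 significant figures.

3.939 × 10^-31

Planck time: t_P = √(ℏG/c⁵) = 5.392 × 10^-44 s
atomic unit of time: τ_au = (4πε₀)²ℏ³/(m_e e⁴) = 2.423 × 10^-17 s
1.77 × 10^-4 × 5.392 × 10^-44 / 2.423 × 10^-17 = 3.939 × 10^-31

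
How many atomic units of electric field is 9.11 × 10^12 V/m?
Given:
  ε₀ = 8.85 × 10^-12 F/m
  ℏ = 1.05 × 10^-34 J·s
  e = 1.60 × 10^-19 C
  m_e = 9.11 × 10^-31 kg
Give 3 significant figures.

atomic unit of electric field: E_au = E_h/(e a₀) = m_e²e⁵/((4πε₀)³ℏ⁴) = 5.20 × 10^11 V/m.
9.11 × 10^12 / 5.20 × 10^11 = 17.5

17.5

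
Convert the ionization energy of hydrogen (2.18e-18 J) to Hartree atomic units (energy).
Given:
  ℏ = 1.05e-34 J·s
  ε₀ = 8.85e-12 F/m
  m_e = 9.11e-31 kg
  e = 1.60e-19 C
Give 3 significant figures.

hartree: E_h = m_e e⁴/(4πε₀ℏ)² = 4.38e-18 J.
2.18e-18 / 4.38e-18 = 0.498

0.498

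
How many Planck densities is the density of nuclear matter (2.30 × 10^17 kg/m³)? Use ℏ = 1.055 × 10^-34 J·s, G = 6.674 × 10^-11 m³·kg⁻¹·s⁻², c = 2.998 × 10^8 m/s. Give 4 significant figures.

4.463 × 10^-80

Planck density: ρ_P = c⁵/(ℏG²) = 5.154 × 10^96 kg/m³.
2.30 × 10^17 / 5.154 × 10^96 = 4.463 × 10^-80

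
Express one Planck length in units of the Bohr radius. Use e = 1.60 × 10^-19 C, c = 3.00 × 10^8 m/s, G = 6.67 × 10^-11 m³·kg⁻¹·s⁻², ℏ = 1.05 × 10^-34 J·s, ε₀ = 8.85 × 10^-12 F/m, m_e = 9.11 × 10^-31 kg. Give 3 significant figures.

Planck length: ℓ_P = √(ℏG/c³) = 1.61 × 10^-35 m
Bohr radius: a₀ = 4πε₀ℏ²/(m_e e²) = 5.26 × 10^-11 m
ratio = 1.61 × 10^-35 / 5.26 × 10^-11 = 3.06 × 10^-25

3.06 × 10^-25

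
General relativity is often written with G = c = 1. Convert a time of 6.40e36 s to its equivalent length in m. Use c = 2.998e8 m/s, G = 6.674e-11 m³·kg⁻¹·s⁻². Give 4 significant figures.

1.919e45 m

Time → length via c.
6.40e36 s × (c) = 1.919e45 m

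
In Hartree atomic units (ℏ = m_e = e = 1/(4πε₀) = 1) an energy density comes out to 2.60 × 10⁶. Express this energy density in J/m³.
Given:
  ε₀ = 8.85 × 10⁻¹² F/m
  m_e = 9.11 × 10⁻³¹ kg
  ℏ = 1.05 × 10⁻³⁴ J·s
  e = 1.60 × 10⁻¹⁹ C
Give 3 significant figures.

7.83 × 10¹⁹ J/m³

One atomic unit of energy density: u_au = E_h/a₀³ = m_e⁴e¹⁰/((4πε₀)⁵ℏ⁸) = 3.01 × 10¹³ J/m³.
2.60 × 10⁶ × 3.01 × 10¹³ J/m³ = 7.83 × 10¹⁹ J/m³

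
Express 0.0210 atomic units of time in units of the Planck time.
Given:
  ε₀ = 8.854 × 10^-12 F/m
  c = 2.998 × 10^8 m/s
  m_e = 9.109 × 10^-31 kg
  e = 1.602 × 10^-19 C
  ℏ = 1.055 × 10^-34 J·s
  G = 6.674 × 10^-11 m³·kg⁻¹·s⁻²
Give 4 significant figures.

atomic unit of time: τ_au = (4πε₀)²ℏ³/(m_e e⁴) = 2.423 × 10^-17 s
Planck time: t_P = √(ℏG/c⁵) = 5.392 × 10^-44 s
0.0210 × 2.423 × 10^-17 / 5.392 × 10^-44 = 9.437 × 10^24

9.437 × 10^24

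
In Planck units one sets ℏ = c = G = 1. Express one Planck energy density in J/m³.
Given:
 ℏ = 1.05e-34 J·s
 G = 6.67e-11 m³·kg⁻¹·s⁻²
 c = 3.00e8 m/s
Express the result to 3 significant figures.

4.68e113 J/m³

u_P = c⁷/(ℏG²)
  = 2.19e59 / 4.67e-55
  = 4.68e113 J/m³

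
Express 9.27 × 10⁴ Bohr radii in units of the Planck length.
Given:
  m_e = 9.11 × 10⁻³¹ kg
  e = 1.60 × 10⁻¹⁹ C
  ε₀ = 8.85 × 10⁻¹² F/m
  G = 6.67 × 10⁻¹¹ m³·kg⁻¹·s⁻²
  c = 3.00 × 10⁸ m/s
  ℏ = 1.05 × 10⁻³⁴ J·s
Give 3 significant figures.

Bohr radius: a₀ = 4πε₀ℏ²/(m_e e²) = 5.26 × 10⁻¹¹ m
Planck length: ℓ_P = √(ℏG/c³) = 1.61 × 10⁻³⁵ m
9.27 × 10⁴ × 5.26 × 10⁻¹¹ / 1.61 × 10⁻³⁵ = 3.03 × 10²⁹

3.03 × 10²⁹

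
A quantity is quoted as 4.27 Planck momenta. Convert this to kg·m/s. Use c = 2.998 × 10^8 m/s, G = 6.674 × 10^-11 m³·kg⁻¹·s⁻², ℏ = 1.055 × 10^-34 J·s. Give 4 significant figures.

One Planck momentum: p_P = √(ℏc³/G) = 6.527 kg·m/s.
4.27 × 6.527 kg·m/s = 27.87 kg·m/s

27.87 kg·m/s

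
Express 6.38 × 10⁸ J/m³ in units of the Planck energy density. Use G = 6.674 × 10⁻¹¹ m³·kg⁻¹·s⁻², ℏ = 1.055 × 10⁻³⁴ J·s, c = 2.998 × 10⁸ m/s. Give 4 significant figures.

Planck energy density: u_P = c⁷/(ℏG²) = 4.632 × 10¹¹³ J/m³.
6.38 × 10⁸ / 4.632 × 10¹¹³ = 1.377 × 10⁻¹⁰⁵

1.377 × 10⁻¹⁰⁵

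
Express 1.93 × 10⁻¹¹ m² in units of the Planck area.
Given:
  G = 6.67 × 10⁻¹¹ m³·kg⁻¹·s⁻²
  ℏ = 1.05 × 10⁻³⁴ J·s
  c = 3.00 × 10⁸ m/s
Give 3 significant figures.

7.44 × 10⁵⁸

Planck area: A_P = ℏG/c³ = 2.59 × 10⁻⁷⁰ m².
1.93 × 10⁻¹¹ / 2.59 × 10⁻⁷⁰ = 7.44 × 10⁵⁸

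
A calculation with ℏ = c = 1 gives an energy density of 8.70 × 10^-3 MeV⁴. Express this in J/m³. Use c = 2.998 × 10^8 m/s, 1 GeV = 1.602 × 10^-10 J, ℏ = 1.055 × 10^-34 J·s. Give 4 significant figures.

[E]/[L]³ = [E]⁴/(ℏc)³; restore (ℏc)⁻³.
1 GeV⁴ → 1/(ℏc)³ × (1 GeV in J)⁴ = 2.082 × 10^37 J/m³.
Convert the energy scale: 8.70 × 10^-3 MeV⁴ = 8.70 × 10^-15 GeV⁴.
Result: 8.70 × 10^-15 × 2.082 × 10^37 = 1.811 × 10^23 J/m³.

1.811 × 10^23 J/m³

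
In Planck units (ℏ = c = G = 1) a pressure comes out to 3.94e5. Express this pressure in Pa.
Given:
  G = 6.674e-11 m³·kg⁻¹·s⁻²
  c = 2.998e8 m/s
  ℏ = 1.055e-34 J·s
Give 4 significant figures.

One Planck pressure: p_P = c⁷/(ℏG²) = 4.632e113 Pa.
3.94e5 × 4.632e113 Pa = 1.825e119 Pa

1.825e119 Pa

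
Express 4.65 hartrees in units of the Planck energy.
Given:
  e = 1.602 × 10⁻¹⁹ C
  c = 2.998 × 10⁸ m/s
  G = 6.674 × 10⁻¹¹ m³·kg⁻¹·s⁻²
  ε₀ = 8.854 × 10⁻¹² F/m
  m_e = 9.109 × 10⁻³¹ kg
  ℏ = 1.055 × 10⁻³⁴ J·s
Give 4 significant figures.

hartree: E_h = m_e e⁴/(4πε₀ℏ)² = 4.354 × 10⁻¹⁸ J
Planck energy: E_P = √(ℏc⁵/G) = 1.957 × 10⁹ J
4.65 × 4.354 × 10⁻¹⁸ / 1.957 × 10⁹ = 1.035 × 10⁻²⁶

1.035 × 10⁻²⁶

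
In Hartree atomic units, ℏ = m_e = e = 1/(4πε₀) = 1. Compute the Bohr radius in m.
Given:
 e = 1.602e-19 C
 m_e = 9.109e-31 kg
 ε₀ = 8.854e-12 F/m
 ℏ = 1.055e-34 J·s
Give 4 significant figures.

5.297e-11 m

The unique combination of the constants set to 1 with dimensions of length is a₀ = 4πε₀ℏ²/(m_e e²).
  = 1.238e-78 / 2.338e-68
  = 5.297e-11 m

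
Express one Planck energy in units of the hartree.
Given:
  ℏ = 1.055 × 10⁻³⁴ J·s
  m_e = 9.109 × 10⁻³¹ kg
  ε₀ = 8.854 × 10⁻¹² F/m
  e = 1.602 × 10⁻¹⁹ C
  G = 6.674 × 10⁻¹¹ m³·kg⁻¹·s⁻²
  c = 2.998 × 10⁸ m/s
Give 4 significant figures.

Planck energy: E_P = √(ℏc⁵/G) = 1.957 × 10⁹ J
hartree: E_h = m_e e⁴/(4πε₀ℏ)² = 4.354 × 10⁻¹⁸ J
ratio = 1.957 × 10⁹ / 4.354 × 10⁻¹⁸ = 4.494 × 10²⁶

4.494 × 10²⁶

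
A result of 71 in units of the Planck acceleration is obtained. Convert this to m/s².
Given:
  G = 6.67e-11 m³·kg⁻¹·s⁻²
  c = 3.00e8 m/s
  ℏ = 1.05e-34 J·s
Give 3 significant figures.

One Planck acceleration: a_P = √(c⁷/(ℏG)) = 5.59e51 m/s².
71 × 5.59e51 m/s² = 3.97e53 m/s²

3.97e53 m/s²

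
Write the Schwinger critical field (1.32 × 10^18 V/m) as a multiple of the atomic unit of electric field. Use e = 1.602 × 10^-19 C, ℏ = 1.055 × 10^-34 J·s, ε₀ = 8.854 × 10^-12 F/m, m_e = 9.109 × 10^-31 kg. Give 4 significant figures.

atomic unit of electric field: E_au = E_h/(e a₀) = m_e²e⁵/((4πε₀)³ℏ⁴) = 5.131 × 10^11 V/m.
1.32 × 10^18 / 5.131 × 10^11 = 2.573 × 10^6

2.573 × 10^6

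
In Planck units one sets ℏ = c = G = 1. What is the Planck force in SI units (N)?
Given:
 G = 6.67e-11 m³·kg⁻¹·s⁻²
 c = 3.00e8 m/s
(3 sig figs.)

F_P = c⁴/G
  = 8.10e33 / 6.67e-11
  = 1.21e44 N

1.21e44 N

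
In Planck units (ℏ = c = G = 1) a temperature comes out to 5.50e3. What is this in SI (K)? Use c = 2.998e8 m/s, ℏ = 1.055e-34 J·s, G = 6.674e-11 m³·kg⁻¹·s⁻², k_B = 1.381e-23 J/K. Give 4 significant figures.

7.793e35 K

One Planck temperature: T_P = √(ℏc⁵/G) / k_B = 1.417e32 K.
5.50e3 × 1.417e32 K = 7.793e35 K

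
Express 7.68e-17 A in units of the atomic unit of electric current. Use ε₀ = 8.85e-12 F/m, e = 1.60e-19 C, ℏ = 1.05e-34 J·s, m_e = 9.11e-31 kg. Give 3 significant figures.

1.15e-14

atomic unit of electric current: I_au = e E_h/ℏ = m_e e⁵/((4πε₀)²ℏ³) = 6.67e-3 A.
7.68e-17 / 6.67e-3 = 1.15e-14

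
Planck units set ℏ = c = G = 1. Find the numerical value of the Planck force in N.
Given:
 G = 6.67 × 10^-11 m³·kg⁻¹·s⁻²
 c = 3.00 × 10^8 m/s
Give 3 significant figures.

1.21 × 10^44 N

Dimensional analysis gives F_P = c⁴/G.
  = 8.10 × 10^33 / 6.67 × 10^-11
  = 1.21 × 10^44 N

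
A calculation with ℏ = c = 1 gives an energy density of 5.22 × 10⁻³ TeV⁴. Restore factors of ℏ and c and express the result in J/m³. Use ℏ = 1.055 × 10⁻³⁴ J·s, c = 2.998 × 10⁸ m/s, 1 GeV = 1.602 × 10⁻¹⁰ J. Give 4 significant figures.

1.087 × 10⁴⁷ J/m³

[E]/[L]³ = [E]⁴/(ℏc)³; restore (ℏc)⁻³.
1 GeV⁴ → 1/(ℏc)³ × (1 GeV in J)⁴ = 2.082 × 10³⁷ J/m³.
Convert the energy scale: 5.22 × 10⁻³ TeV⁴ = 5.22 × 10⁹ GeV⁴.
Result: 5.22 × 10⁹ × 2.082 × 10³⁷ = 1.087 × 10⁴⁷ J/m³.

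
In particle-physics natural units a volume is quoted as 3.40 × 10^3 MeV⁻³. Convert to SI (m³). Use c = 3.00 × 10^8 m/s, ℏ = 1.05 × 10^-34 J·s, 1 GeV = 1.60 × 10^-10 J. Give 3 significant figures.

2.59 × 10^-35 m³

Volume is [L]³ = [E]⁻³·(ℏc)³.
1 GeV⁻³ → (ℏc)³ × (1 GeV in J)⁻³ = 7.63 × 10^-48 m³.
Convert the energy scale: 3.40 × 10^3 MeV⁻³ = 3.40 × 10^12 GeV⁻³.
Result: 3.40 × 10^12 × 7.63 × 10^-48 = 2.59 × 10^-35 m³.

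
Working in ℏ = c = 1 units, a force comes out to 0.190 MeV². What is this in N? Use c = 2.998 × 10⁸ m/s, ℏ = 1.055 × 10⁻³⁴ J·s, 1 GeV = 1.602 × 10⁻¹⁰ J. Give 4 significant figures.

Force is [E]/[L] = [E]²/(ℏc); restore (ℏc)⁻¹.
1 GeV² → 1/(ℏc) × (1 GeV in J)² = 8.114 × 10⁵ N.
Convert the energy scale: 0.190 MeV² = 1.90 × 10⁻⁷ GeV².
Result: 1.90 × 10⁻⁷ × 8.114 × 10⁵ = 0.1542 N.

0.1542 N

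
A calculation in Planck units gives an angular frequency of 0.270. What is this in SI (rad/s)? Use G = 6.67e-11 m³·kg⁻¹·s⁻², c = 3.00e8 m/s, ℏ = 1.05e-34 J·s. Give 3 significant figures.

One Planck angular frequency: ω_P = √(c⁵/(ℏG)) = 1.86e43 rad/s.
0.270 × 1.86e43 rad/s = 5.03e42 rad/s

5.03e42 rad/s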